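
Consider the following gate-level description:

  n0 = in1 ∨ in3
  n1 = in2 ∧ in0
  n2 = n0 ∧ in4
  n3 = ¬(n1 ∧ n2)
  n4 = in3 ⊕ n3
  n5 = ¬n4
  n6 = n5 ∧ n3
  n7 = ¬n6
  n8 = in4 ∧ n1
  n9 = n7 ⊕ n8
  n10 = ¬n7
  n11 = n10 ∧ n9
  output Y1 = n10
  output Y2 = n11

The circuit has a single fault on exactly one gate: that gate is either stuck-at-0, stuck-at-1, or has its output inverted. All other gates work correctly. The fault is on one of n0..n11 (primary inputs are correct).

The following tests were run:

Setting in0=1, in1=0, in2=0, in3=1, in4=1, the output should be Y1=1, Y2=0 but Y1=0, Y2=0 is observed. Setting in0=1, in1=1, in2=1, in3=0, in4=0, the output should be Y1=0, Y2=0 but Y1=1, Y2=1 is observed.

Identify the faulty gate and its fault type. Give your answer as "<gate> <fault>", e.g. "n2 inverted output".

Fault-free values for test 1 (in0=1, in1=0, in2=0, in3=1, in4=1): n0=1, n1=0, n2=1, n3=1, n4=0, n5=1, n6=1, n7=0, n8=0, n9=0, n10=1, n11=0, giving Y1=1, Y2=0. Observed Y1=0, Y2=0.
Test 1: faults giving observed Y1=0, Y2=0 are {n1 stuck-at-1, n1 inverted output, n3 stuck-at-0, n3 inverted output, n4 stuck-at-1, n4 inverted output, n5 stuck-at-0, n5 inverted output, n6 stuck-at-0, n6 inverted output, n7 stuck-at-1, n7 inverted output, n10 stuck-at-0, n10 inverted output}.
Test 2 (in0=1, in1=1, in2=1, in3=0, in4=0): fault-free n0=1, n1=1, n2=0, n3=1, n4=1, n5=0, n6=0, n7=1, n8=0, n9=1, n10=0, n11=0 → Y1=0, Y2=0; observed Y1=1, Y2=1. Eliminates n1 stuck-at-1, n1 inverted output, n3 stuck-at-0, n3 inverted output, n4 stuck-at-1, n4 inverted output, n5 stuck-at-0, n5 inverted output, n6 stuck-at-0, n6 inverted output, n7 stuck-at-1, n7 inverted output, n10 stuck-at-0.
Only n10 inverted output is consistent with every test.

n10 inverted output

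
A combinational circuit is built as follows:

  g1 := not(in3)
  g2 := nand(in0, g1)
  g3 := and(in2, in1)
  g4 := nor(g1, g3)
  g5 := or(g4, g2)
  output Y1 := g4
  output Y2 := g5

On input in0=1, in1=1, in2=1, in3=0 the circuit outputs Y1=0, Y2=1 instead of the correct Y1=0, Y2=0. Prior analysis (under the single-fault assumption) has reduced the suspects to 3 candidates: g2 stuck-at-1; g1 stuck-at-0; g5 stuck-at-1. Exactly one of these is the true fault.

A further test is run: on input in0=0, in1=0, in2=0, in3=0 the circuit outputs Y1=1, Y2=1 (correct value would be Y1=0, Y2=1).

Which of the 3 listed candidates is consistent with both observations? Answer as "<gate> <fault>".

Evaluate each candidate on input in0=0, in1=0, in2=0, in3=0:
  g2 stuck-at-1: g1=1, g2=1 [stuck-at-1], g3=0, g4=0, g5=1 → Y1=0, Y2=1 — eliminated
  g1 stuck-at-0: g1=0 [stuck-at-0], g2=1, g3=0, g4=1, g5=1 → Y1=1, Y2=1 — matches
  g5 stuck-at-1: g1=1, g2=1, g3=0, g4=0, g5=1 [stuck-at-1] → Y1=0, Y2=1 — eliminated
Only g1 stuck-at-0 reproduces the observed Y1=1, Y2=1.

g1 stuck-at-0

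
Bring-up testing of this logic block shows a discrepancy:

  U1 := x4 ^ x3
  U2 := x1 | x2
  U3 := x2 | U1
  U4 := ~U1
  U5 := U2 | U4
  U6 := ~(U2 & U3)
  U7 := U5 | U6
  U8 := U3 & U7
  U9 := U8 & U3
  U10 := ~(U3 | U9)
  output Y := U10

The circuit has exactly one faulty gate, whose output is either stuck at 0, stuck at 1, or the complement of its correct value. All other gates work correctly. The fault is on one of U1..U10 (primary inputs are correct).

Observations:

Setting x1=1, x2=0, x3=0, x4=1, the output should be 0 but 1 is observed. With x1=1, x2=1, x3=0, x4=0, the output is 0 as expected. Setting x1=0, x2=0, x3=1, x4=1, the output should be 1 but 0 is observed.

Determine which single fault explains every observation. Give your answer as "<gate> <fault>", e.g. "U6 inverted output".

Fault-free values for test 1 (x1=1, x2=0, x3=0, x4=1): U1=1, U2=1, U3=1, U4=0, U5=1, U6=0, U7=1, U8=1, U9=1, U10=0, giving Y=0. Observed 1.
Test 1: faults giving observed 1 are {U1 stuck-at-0, U1 inverted output, U3 stuck-at-0, U3 inverted output, U10 stuck-at-1, U10 inverted output}.
Test 2 (x1=1, x2=1, x3=0, x4=0): fault-free U1=0, U2=1, U3=1, U4=1, U5=1, U6=0, U7=1, U8=1, U9=1, U10=0 → 0; observed 0. Eliminates U3 stuck-at-0, U3 inverted output, U10 stuck-at-1, U10 inverted output.
Test 3 (x1=0, x2=0, x3=1, x4=1): fault-free U1=0, U2=0, U3=0, U4=1, U5=1, U6=1, U7=1, U8=0, U9=0, U10=1 → 1; observed 0. Eliminates U1 stuck-at-0.
Only U1 inverted output is consistent with every test.

U1 inverted output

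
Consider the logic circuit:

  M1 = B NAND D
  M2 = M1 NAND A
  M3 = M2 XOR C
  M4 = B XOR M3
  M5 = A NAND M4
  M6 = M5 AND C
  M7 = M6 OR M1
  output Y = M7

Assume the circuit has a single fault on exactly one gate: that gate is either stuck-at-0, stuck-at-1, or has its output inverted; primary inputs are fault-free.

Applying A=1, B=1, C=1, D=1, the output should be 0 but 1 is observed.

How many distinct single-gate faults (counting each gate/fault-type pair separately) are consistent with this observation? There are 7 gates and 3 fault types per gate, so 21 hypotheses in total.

14

Fault-free: M1=0, M2=1, M3=0, M4=1, M5=0, M6=0, M7=0 → 0. Observed 1.
  M1: stuck-at-1, inverted output ✓; others ✗
  M2: stuck-at-0, inverted output ✓; others ✗
  M3: stuck-at-1, inverted output ✓; others ✗
  M4: stuck-at-0, inverted output ✓; others ✗
  M5: stuck-at-1, inverted output ✓; others ✗
  M6: stuck-at-1, inverted output ✓; others ✗
  M7: stuck-at-1, inverted output ✓; others ✗
Consistent faults: {M1 stuck-at-1, M1 inverted output, M2 stuck-at-0, M2 inverted output, M3 stuck-at-1, M3 inverted output, M4 stuck-at-0, M4 inverted output, M5 stuck-at-1, M5 inverted output, M6 stuck-at-1, M6 inverted output, M7 stuck-at-1, M7 inverted output} — 14 in all.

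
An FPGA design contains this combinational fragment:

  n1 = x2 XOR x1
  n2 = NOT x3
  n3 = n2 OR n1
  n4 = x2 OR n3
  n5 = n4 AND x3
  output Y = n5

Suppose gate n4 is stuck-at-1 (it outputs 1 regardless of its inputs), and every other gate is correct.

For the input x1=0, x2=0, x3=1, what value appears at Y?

Propagate with n4 forced: n1=0, n2=0, n3=0, n4=1 [stuck-at-1], n5=1.
So Y = 1. (Without the fault it would be 0.)

1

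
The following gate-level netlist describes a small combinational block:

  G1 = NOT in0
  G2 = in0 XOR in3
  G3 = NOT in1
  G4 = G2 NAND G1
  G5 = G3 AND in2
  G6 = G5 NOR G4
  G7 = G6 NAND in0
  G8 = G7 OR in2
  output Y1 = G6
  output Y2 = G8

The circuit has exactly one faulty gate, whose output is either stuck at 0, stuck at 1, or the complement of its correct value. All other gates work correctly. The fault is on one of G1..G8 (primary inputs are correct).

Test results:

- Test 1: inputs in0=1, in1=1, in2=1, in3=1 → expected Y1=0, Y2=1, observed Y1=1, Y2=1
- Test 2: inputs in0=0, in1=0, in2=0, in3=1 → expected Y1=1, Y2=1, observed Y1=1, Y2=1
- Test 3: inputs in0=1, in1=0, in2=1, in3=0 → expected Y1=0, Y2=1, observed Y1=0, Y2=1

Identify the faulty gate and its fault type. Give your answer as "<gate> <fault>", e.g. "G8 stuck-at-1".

Fault-free values for test 1 (in0=1, in1=1, in2=1, in3=1): G1=0, G2=0, G3=0, G4=1, G5=0, G6=0, G7=1, G8=1, giving Y1=0, Y2=1. Observed Y1=1, Y2=1.
Test 1: faults giving observed Y1=1, Y2=1 are {G4 stuck-at-0, G4 inverted output, G6 stuck-at-1, G6 inverted output}.
Test 2 (in0=0, in1=0, in2=0, in3=1): fault-free G1=1, G2=1, G3=1, G4=0, G5=0, G6=1, G7=1, G8=1 → Y1=1, Y2=1; observed Y1=1, Y2=1. Eliminates G4 inverted output, G6 inverted output.
Test 3 (in0=1, in1=0, in2=1, in3=0): fault-free G1=0, G2=1, G3=1, G4=1, G5=1, G6=0, G7=1, G8=1 → Y1=0, Y2=1; observed Y1=0, Y2=1. Eliminates G6 stuck-at-1.
Only G4 stuck-at-0 is consistent with every test.

G4 stuck-at-0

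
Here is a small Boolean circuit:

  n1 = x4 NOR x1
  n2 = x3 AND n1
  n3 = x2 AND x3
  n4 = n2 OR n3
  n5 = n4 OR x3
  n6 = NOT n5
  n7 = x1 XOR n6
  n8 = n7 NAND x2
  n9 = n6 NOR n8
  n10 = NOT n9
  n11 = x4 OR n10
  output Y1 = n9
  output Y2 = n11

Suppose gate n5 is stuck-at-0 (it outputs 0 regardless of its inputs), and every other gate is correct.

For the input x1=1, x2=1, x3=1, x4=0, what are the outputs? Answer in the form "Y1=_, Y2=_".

Propagate with n5 forced: n1=0, n2=0, n3=1, n4=1, n5=0 [stuck-at-0], n6=1, n7=0, n8=1, n9=0, n10=1, n11=1.
So the outputs are Y1=0, Y2=1. (Without the fault they would be Y1=1, Y2=0.)

Y1=0, Y2=1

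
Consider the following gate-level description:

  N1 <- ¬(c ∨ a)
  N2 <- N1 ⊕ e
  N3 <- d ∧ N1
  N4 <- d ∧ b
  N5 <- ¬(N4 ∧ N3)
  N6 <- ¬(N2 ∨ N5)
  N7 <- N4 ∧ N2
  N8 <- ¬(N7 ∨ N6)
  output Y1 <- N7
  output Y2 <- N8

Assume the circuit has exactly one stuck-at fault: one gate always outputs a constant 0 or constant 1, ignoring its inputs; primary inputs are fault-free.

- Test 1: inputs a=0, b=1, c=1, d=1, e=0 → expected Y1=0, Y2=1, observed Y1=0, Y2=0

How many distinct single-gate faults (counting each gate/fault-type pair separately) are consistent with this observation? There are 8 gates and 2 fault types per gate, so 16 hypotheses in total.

Fault-free: N1=0, N2=0, N3=0, N4=1, N5=1, N6=0, N7=0, N8=1 → Y1=0, Y2=1. Observed Y1=0, Y2=0.
  N1: none of the 2 fault types match ✗
  N2: none of the 2 fault types match ✗
  N3: stuck-at-1 ✓; others ✗
  N4: none of the 2 fault types match ✗
  N5: stuck-at-0 ✓; others ✗
  N6: stuck-at-1 ✓; others ✗
  N7: none of the 2 fault types match ✗
  N8: stuck-at-0 ✓; others ✗
Consistent faults: {N3 stuck-at-1, N5 stuck-at-0, N6 stuck-at-1, N8 stuck-at-0} — 4 in all.

4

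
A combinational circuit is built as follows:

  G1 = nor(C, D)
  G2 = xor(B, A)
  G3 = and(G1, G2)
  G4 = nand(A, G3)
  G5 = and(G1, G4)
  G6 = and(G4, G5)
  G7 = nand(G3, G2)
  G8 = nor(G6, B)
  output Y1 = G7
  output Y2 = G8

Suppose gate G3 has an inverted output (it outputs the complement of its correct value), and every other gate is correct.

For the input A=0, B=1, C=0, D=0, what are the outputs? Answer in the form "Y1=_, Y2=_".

Y1=1, Y2=0

Propagate with G3 forced: G1=1, G2=1, G3=0 [inverted output], G4=1, G5=1, G6=1, G7=1, G8=0.
So the outputs are Y1=1, Y2=0. (Without the fault they would be Y1=0, Y2=0.)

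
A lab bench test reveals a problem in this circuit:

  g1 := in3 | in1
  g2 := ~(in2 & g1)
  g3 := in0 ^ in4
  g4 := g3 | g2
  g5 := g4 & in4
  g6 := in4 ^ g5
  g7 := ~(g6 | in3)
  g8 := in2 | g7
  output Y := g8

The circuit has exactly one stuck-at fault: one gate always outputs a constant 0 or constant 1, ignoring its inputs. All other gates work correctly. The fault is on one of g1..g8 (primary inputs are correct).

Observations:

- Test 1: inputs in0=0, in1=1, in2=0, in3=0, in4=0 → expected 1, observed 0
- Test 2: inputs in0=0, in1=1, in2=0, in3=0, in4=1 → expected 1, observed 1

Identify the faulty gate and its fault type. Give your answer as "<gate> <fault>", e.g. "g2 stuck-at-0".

Fault-free values for test 1 (in0=0, in1=1, in2=0, in3=0, in4=0): g1=1, g2=1, g3=0, g4=1, g5=0, g6=0, g7=1, g8=1, giving Y=1. Observed 0.
Test 1: faults giving observed 0 are {g5 stuck-at-1, g6 stuck-at-1, g7 stuck-at-0, g8 stuck-at-0}.
Test 2 (in0=0, in1=1, in2=0, in3=0, in4=1): fault-free g1=1, g2=1, g3=1, g4=1, g5=1, g6=0, g7=1, g8=1 → 1; observed 1. Eliminates g6 stuck-at-1, g7 stuck-at-0, g8 stuck-at-0.
Only g5 stuck-at-1 is consistent with every test.

g5 stuck-at-1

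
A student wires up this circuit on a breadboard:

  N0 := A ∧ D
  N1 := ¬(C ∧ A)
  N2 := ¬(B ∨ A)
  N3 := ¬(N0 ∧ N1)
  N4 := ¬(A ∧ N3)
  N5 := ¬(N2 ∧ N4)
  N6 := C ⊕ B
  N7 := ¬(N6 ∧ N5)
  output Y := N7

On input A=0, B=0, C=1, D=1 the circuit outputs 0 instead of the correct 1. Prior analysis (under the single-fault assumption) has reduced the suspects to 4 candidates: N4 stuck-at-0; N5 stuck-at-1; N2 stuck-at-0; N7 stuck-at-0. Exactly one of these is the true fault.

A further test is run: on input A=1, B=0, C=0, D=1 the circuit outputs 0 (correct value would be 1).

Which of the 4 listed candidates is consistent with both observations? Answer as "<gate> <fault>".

N7 stuck-at-0

Evaluate each candidate on input A=1, B=0, C=0, D=1:
  N4 stuck-at-0: N0=1, N1=1, N2=0, N3=0, N4=0 [stuck-at-0], N5=1, N6=0, N7=1 → 1 — eliminated
  N5 stuck-at-1: N0=1, N1=1, N2=0, N3=0, N4=1, N5=1 [stuck-at-1], N6=0, N7=1 → 1 — eliminated
  N2 stuck-at-0: N0=1, N1=1, N2=0 [stuck-at-0], N3=0, N4=1, N5=1, N6=0, N7=1 → 1 — eliminated
  N7 stuck-at-0: N0=1, N1=1, N2=0, N3=0, N4=1, N5=1, N6=0, N7=0 [stuck-at-0] → 0 — matches
Only N7 stuck-at-0 reproduces the observed 0.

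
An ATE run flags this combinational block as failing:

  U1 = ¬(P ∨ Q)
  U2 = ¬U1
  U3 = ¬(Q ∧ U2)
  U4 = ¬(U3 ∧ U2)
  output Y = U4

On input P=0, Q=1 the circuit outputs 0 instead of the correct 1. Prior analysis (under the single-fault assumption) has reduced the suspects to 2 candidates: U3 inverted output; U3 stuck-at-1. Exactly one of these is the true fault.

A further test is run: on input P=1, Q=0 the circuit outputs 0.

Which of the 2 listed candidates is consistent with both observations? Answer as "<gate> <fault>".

Evaluate each candidate on input P=1, Q=0:
  U3 inverted output: U1=0, U2=1, U3=0 [inverted output], U4=1 → 1 — eliminated
  U3 stuck-at-1: U1=0, U2=1, U3=1 [stuck-at-1], U4=0 → 0 — matches
Only U3 stuck-at-1 reproduces the observed 0.

U3 stuck-at-1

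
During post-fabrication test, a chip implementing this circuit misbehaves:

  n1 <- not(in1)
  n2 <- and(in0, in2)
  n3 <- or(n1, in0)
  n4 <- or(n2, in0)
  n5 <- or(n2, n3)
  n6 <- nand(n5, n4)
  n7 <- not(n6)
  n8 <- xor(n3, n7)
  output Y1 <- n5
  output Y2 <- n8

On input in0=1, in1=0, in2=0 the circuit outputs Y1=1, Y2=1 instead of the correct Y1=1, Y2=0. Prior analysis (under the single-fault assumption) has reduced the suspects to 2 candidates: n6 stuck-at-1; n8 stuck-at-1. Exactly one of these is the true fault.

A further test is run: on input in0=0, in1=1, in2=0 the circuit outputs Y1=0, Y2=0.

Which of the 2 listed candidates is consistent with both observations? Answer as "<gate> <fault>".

n6 stuck-at-1

Evaluate each candidate on input in0=0, in1=1, in2=0:
  n6 stuck-at-1: n1=0, n2=0, n3=0, n4=0, n5=0, n6=1 [stuck-at-1], n7=0, n8=0 → Y1=0, Y2=0 — matches
  n8 stuck-at-1: n1=0, n2=0, n3=0, n4=0, n5=0, n6=1, n7=0, n8=1 [stuck-at-1] → Y1=0, Y2=1 — eliminated
Only n6 stuck-at-1 reproduces the observed Y1=0, Y2=0.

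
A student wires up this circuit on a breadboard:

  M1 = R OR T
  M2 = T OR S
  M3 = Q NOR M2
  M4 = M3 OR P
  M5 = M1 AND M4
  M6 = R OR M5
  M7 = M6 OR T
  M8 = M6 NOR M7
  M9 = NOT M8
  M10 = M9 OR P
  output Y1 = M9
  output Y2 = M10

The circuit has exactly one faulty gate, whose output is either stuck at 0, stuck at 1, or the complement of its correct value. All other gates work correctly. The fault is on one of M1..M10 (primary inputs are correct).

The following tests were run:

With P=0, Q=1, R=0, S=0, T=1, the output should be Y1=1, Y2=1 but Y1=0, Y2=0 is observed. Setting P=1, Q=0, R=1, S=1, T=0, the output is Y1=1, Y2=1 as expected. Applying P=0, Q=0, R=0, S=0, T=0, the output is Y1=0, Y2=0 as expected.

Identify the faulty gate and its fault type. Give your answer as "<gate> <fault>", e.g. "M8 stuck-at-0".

M7 stuck-at-0

Fault-free values for test 1 (P=0, Q=1, R=0, S=0, T=1): M1=1, M2=1, M3=0, M4=0, M5=0, M6=0, M7=1, M8=0, M9=1, M10=1, giving Y1=1, Y2=1. Observed Y1=0, Y2=0.
Test 1: faults giving observed Y1=0, Y2=0 are {M7 stuck-at-0, M7 inverted output, M8 stuck-at-1, M8 inverted output, M9 stuck-at-0, M9 inverted output}.
Test 2 (P=1, Q=0, R=1, S=1, T=0): fault-free M1=1, M2=1, M3=0, M4=1, M5=1, M6=1, M7=1, M8=0, M9=1, M10=1 → Y1=1, Y2=1; observed Y1=1, Y2=1. Eliminates M8 stuck-at-1, M8 inverted output, M9 stuck-at-0, M9 inverted output.
Test 3 (P=0, Q=0, R=0, S=0, T=0): fault-free M1=0, M2=0, M3=1, M4=1, M5=0, M6=0, M7=0, M8=1, M9=0, M10=0 → Y1=0, Y2=0; observed Y1=0, Y2=0. Eliminates M7 inverted output.
Only M7 stuck-at-0 is consistent with every test.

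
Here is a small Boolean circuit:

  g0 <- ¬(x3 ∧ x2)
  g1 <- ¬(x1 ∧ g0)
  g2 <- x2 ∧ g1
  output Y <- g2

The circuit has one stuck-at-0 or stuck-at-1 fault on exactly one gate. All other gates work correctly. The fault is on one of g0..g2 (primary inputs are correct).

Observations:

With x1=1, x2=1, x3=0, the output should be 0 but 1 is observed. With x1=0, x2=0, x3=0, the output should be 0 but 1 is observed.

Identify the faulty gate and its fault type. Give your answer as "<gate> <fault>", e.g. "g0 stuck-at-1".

Fault-free values for test 1 (x1=1, x2=1, x3=0): g0=1, g1=0, g2=0, giving Y=0. Observed 1.
Test 1: faults giving observed 1 are {g0 stuck-at-0, g1 stuck-at-1, g2 stuck-at-1}.
Test 2 (x1=0, x2=0, x3=0): fault-free g0=1, g1=1, g2=0 → 0; observed 1. Eliminates g0 stuck-at-0, g1 stuck-at-1.
Only g2 stuck-at-1 is consistent with every test.

g2 stuck-at-1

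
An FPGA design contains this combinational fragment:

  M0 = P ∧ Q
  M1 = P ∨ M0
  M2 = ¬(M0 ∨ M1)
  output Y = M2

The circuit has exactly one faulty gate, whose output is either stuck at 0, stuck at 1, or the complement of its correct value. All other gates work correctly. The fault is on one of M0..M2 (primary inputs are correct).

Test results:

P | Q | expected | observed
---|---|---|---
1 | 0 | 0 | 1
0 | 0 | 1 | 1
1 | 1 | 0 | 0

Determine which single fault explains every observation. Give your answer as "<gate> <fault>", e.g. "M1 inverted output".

Fault-free values for test 1 (P=1, Q=0): M0=0, M1=1, M2=0, giving Y=0. Observed 1.
Test 1: faults giving observed 1 are {M1 stuck-at-0, M1 inverted output, M2 stuck-at-1, M2 inverted output}.
Test 2 (P=0, Q=0): fault-free M0=0, M1=0, M2=1 → 1; observed 1. Eliminates M1 inverted output, M2 inverted output.
Test 3 (P=1, Q=1): fault-free M0=1, M1=1, M2=0 → 0; observed 0. Eliminates M2 stuck-at-1.
Only M1 stuck-at-0 is consistent with every test.

M1 stuck-at-0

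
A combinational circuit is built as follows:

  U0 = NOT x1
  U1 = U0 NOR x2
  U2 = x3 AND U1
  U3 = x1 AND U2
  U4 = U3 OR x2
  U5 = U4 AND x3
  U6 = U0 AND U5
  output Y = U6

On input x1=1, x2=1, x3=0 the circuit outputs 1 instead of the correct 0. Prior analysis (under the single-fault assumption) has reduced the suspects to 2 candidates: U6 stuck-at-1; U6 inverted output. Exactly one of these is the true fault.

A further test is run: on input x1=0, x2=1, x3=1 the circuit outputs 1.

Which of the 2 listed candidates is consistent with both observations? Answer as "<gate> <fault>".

U6 stuck-at-1

Evaluate each candidate on input x1=0, x2=1, x3=1:
  U6 stuck-at-1: U0=1, U1=0, U2=0, U3=0, U4=1, U5=1, U6=1 [stuck-at-1] → 1 — matches
  U6 inverted output: U0=1, U1=0, U2=0, U3=0, U4=1, U5=1, U6=0 [inverted output] → 0 — eliminated
Only U6 stuck-at-1 reproduces the observed 1.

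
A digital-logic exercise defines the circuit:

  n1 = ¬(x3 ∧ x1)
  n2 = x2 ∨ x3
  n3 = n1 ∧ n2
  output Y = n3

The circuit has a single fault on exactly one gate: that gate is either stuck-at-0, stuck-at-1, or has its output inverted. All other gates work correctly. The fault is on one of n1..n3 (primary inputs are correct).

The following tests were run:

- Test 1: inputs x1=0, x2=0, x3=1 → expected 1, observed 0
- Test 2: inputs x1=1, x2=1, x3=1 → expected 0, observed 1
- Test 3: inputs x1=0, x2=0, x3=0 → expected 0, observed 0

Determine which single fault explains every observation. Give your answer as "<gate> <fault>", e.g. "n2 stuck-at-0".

n1 inverted output

Fault-free values for test 1 (x1=0, x2=0, x3=1): n1=1, n2=1, n3=1, giving Y=1. Observed 0.
Test 1: faults giving observed 0 are {n1 stuck-at-0, n1 inverted output, n2 stuck-at-0, n2 inverted output, n3 stuck-at-0, n3 inverted output}.
Test 2 (x1=1, x2=1, x3=1): fault-free n1=0, n2=1, n3=0 → 0; observed 1. Eliminates n1 stuck-at-0, n2 stuck-at-0, n2 inverted output, n3 stuck-at-0.
Test 3 (x1=0, x2=0, x3=0): fault-free n1=1, n2=0, n3=0 → 0; observed 0. Eliminates n3 inverted output.
Only n1 inverted output is consistent with every test.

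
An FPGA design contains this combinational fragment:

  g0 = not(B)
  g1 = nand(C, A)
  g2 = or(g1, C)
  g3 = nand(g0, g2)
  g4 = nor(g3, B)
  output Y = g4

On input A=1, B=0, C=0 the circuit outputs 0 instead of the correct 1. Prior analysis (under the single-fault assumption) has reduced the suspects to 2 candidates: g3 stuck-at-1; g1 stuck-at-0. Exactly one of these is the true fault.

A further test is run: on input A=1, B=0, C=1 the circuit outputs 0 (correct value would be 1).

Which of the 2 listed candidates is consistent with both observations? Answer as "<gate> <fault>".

g3 stuck-at-1

Evaluate each candidate on input A=1, B=0, C=1:
  g3 stuck-at-1: g0=1, g1=0, g2=1, g3=1 [stuck-at-1], g4=0 → 0 — matches
  g1 stuck-at-0: g0=1, g1=0 [stuck-at-0], g2=1, g3=0, g4=1 → 1 — eliminated
Only g3 stuck-at-1 reproduces the observed 0.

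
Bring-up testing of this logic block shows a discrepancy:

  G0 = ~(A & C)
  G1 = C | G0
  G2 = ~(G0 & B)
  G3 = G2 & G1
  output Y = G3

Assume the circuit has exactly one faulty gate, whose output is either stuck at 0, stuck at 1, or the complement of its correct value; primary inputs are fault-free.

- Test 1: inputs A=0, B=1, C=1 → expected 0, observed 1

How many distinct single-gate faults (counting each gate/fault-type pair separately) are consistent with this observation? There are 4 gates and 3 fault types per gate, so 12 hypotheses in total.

Fault-free: G0=1, G1=1, G2=0, G3=0 → 0. Observed 1.
  G0 stuck-at-0: output 1 ✓
  G0 stuck-at-1: output 0 ✗
  G0 inverted output: output 1 ✓
  G1 stuck-at-0: output 0 ✗
  G1 stuck-at-1: output 0 ✗
  G1 inverted output: output 0 ✗
  G2 stuck-at-0: output 0 ✗
  G2 stuck-at-1: output 1 ✓
  G2 inverted output: output 1 ✓
  G3 stuck-at-0: output 0 ✗
  G3 stuck-at-1: output 1 ✓
  G3 inverted output: output 1 ✓
Consistent faults: {G0 stuck-at-0, G0 inverted output, G2 stuck-at-1, G2 inverted output, G3 stuck-at-1, G3 inverted output} — 6 in all.

6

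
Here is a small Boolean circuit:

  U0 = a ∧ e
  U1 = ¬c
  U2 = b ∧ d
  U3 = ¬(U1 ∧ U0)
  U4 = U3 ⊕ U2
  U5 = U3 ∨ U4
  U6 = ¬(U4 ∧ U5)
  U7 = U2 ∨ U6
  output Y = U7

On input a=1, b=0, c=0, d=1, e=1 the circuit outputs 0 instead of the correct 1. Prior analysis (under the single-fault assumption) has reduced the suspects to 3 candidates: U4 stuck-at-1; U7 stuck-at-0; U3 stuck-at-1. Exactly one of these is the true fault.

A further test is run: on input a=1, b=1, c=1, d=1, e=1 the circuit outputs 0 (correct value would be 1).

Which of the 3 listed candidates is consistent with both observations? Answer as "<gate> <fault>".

Evaluate each candidate on input a=1, b=1, c=1, d=1, e=1:
  U4 stuck-at-1: U0=1, U1=0, U2=1, U3=1, U4=1 [stuck-at-1], U5=1, U6=0, U7=1 → 1 — eliminated
  U7 stuck-at-0: U0=1, U1=0, U2=1, U3=1, U4=0, U5=1, U6=1, U7=0 [stuck-at-0] → 0 — matches
  U3 stuck-at-1: U0=1, U1=0, U2=1, U3=1 [stuck-at-1], U4=0, U5=1, U6=1, U7=1 → 1 — eliminated
Only U7 stuck-at-0 reproduces the observed 0.

U7 stuck-at-0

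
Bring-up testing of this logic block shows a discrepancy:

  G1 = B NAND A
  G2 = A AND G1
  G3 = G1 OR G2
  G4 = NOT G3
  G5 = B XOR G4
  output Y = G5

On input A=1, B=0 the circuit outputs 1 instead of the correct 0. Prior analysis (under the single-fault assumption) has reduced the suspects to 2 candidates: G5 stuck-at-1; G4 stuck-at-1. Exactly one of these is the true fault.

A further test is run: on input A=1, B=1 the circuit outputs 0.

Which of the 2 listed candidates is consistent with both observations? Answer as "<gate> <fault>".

Evaluate each candidate on input A=1, B=1:
  G5 stuck-at-1: G1=0, G2=0, G3=0, G4=1, G5=1 [stuck-at-1] → 1 — eliminated
  G4 stuck-at-1: G1=0, G2=0, G3=0, G4=1 [stuck-at-1], G5=0 → 0 — matches
Only G4 stuck-at-1 reproduces the observed 0.

G4 stuck-at-1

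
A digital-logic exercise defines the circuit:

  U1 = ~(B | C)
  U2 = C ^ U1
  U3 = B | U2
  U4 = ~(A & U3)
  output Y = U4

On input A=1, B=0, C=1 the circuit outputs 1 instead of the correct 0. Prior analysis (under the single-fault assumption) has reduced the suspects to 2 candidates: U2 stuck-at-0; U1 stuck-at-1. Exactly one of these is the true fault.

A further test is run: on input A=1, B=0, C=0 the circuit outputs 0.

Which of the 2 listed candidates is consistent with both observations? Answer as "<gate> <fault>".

U1 stuck-at-1

Evaluate each candidate on input A=1, B=0, C=0:
  U2 stuck-at-0: U1=1, U2=0 [stuck-at-0], U3=0, U4=1 → 1 — eliminated
  U1 stuck-at-1: U1=1 [stuck-at-1], U2=1, U3=1, U4=0 → 0 — matches
Only U1 stuck-at-1 reproduces the observed 0.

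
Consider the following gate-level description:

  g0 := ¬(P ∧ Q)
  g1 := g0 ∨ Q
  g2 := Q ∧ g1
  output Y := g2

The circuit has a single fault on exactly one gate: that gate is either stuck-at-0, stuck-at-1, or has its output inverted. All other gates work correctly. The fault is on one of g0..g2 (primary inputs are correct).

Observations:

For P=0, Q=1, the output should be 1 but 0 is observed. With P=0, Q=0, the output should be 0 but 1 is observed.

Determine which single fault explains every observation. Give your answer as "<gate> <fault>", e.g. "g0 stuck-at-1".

g2 inverted output

Fault-free values for test 1 (P=0, Q=1): g0=1, g1=1, g2=1, giving Y=1. Observed 0.
Test 1: faults giving observed 0 are {g1 stuck-at-0, g1 inverted output, g2 stuck-at-0, g2 inverted output}.
Test 2 (P=0, Q=0): fault-free g0=1, g1=1, g2=0 → 0; observed 1. Eliminates g1 stuck-at-0, g1 inverted output, g2 stuck-at-0.
Only g2 inverted output is consistent with every test.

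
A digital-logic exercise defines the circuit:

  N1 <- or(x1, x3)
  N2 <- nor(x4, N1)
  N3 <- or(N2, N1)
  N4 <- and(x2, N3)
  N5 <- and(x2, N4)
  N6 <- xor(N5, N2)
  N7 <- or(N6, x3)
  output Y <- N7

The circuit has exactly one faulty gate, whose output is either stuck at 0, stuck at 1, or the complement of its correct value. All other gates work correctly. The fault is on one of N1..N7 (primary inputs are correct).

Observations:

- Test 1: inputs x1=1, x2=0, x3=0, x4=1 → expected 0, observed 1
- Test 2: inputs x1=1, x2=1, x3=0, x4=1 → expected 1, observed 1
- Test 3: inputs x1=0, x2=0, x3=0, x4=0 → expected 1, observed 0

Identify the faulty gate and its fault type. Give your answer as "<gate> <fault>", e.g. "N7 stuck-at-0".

Fault-free values for test 1 (x1=1, x2=0, x3=0, x4=1): N1=1, N2=0, N3=1, N4=0, N5=0, N6=0, N7=0, giving Y=0. Observed 1.
Test 1: faults giving observed 1 are {N2 stuck-at-1, N2 inverted output, N5 stuck-at-1, N5 inverted output, N6 stuck-at-1, N6 inverted output, N7 stuck-at-1, N7 inverted output}.
Test 2 (x1=1, x2=1, x3=0, x4=1): fault-free N1=1, N2=0, N3=1, N4=1, N5=1, N6=1, N7=1 → 1; observed 1. Eliminates N2 stuck-at-1, N2 inverted output, N5 inverted output, N6 inverted output, N7 inverted output.
Test 3 (x1=0, x2=0, x3=0, x4=0): fault-free N1=0, N2=1, N3=1, N4=0, N5=0, N6=1, N7=1 → 1; observed 0. Eliminates N6 stuck-at-1, N7 stuck-at-1.
Only N5 stuck-at-1 is consistent with every test.

N5 stuck-at-1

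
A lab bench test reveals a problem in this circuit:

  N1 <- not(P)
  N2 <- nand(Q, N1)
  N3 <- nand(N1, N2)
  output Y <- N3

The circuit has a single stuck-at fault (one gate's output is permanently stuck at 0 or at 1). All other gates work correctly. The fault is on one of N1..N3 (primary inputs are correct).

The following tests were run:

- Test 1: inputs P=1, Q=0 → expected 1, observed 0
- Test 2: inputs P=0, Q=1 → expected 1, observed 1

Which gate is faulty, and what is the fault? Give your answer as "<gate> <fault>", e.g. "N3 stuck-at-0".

N1 stuck-at-1

Fault-free values for test 1 (P=1, Q=0): N1=0, N2=1, N3=1, giving Y=1. Observed 0.
Test 1: faults giving observed 0 are {N1 stuck-at-1, N3 stuck-at-0}.
Test 2 (P=0, Q=1): fault-free N1=1, N2=0, N3=1 → 1; observed 1. Eliminates N3 stuck-at-0.
Only N1 stuck-at-1 is consistent with every test.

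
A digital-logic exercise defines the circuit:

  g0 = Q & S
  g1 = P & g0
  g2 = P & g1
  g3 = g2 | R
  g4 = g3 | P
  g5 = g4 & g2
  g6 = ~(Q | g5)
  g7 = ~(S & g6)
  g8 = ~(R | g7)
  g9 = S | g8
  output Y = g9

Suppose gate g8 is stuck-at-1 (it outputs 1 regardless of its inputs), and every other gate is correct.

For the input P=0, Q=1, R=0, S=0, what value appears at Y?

1

Propagate with g8 forced: g0=0, g1=0, g2=0, g3=0, g4=0, g5=0, g6=0, g7=1, g8=1 [stuck-at-1], g9=1.
So Y = 1. (Without the fault it would be 0.)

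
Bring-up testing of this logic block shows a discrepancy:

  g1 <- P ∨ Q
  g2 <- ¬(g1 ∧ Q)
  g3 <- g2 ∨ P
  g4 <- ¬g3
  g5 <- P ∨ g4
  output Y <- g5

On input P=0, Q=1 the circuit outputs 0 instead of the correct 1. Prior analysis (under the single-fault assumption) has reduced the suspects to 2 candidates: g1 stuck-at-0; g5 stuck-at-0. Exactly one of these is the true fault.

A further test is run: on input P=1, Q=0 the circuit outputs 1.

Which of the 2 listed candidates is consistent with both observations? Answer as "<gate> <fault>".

Evaluate each candidate on input P=1, Q=0:
  g1 stuck-at-0: g1=0 [stuck-at-0], g2=1, g3=1, g4=0, g5=1 → 1 — matches
  g5 stuck-at-0: g1=1, g2=1, g3=1, g4=0, g5=0 [stuck-at-0] → 0 — eliminated
Only g1 stuck-at-0 reproduces the observed 1.

g1 stuck-at-0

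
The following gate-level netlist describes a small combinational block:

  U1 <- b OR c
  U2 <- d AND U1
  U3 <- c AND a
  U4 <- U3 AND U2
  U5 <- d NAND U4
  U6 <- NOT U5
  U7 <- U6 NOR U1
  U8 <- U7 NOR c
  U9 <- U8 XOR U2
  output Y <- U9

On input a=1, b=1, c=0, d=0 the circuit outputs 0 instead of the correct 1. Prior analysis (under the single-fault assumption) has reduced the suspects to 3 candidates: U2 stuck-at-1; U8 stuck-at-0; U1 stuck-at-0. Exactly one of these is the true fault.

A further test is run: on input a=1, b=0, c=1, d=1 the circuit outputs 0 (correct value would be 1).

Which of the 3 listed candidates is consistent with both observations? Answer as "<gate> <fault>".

U1 stuck-at-0

Evaluate each candidate on input a=1, b=0, c=1, d=1:
  U2 stuck-at-1: U1=1, U2=1 [stuck-at-1], U3=1, U4=1, U5=0, U6=1, U7=0, U8=0, U9=1 → 1 — eliminated
  U8 stuck-at-0: U1=1, U2=1, U3=1, U4=1, U5=0, U6=1, U7=0, U8=0 [stuck-at-0], U9=1 → 1 — eliminated
  U1 stuck-at-0: U1=0 [stuck-at-0], U2=0, U3=1, U4=0, U5=1, U6=0, U7=1, U8=0, U9=0 → 0 — matches
Only U1 stuck-at-0 reproduces the observed 0.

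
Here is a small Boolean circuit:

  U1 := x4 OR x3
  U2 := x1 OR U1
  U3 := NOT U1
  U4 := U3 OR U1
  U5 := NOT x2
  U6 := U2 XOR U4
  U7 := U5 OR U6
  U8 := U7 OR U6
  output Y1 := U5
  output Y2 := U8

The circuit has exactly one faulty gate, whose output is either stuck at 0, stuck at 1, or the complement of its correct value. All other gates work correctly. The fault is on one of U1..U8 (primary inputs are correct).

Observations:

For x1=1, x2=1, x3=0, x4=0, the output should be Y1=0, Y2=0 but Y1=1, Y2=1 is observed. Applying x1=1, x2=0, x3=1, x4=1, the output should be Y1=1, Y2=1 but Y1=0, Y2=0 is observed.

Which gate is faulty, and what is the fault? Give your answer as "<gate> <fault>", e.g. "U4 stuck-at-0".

U5 inverted output

Fault-free values for test 1 (x1=1, x2=1, x3=0, x4=0): U1=0, U2=1, U3=1, U4=1, U5=0, U6=0, U7=0, U8=0, giving Y1=0, Y2=0. Observed Y1=1, Y2=1.
Test 1: faults giving observed Y1=1, Y2=1 are {U5 stuck-at-1, U5 inverted output}.
Test 2 (x1=1, x2=0, x3=1, x4=1): fault-free U1=1, U2=1, U3=0, U4=1, U5=1, U6=0, U7=1, U8=1 → Y1=1, Y2=1; observed Y1=0, Y2=0. Eliminates U5 stuck-at-1.
Only U5 inverted output is consistent with every test.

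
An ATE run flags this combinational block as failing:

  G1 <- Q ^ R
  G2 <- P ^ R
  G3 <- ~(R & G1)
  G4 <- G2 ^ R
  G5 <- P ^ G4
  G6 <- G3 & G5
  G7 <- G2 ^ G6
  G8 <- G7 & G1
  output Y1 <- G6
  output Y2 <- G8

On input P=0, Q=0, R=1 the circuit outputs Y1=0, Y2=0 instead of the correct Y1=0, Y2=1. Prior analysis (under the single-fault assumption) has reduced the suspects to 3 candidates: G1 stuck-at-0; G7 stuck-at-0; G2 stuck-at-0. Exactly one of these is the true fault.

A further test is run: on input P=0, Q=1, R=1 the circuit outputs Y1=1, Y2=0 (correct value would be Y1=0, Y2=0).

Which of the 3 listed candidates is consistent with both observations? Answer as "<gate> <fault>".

G2 stuck-at-0

Evaluate each candidate on input P=0, Q=1, R=1:
  G1 stuck-at-0: G1=0 [stuck-at-0], G2=1, G3=1, G4=0, G5=0, G6=0, G7=1, G8=0 → Y1=0, Y2=0 — eliminated
  G7 stuck-at-0: G1=0, G2=1, G3=1, G4=0, G5=0, G6=0, G7=0 [stuck-at-0], G8=0 → Y1=0, Y2=0 — eliminated
  G2 stuck-at-0: G1=0, G2=0 [stuck-at-0], G3=1, G4=1, G5=1, G6=1, G7=1, G8=0 → Y1=1, Y2=0 — matches
Only G2 stuck-at-0 reproduces the observed Y1=1, Y2=0.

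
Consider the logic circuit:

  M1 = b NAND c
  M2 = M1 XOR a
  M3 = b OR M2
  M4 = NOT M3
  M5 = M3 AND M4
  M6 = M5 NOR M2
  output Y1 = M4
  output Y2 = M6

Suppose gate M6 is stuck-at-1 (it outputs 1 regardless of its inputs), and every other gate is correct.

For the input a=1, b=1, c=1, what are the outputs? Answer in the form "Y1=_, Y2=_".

Y1=0, Y2=1

Propagate with M6 forced: M1=0, M2=1, M3=1, M4=0, M5=0, M6=1 [stuck-at-1].
So the outputs are Y1=0, Y2=1. (Without the fault they would be Y1=0, Y2=0.)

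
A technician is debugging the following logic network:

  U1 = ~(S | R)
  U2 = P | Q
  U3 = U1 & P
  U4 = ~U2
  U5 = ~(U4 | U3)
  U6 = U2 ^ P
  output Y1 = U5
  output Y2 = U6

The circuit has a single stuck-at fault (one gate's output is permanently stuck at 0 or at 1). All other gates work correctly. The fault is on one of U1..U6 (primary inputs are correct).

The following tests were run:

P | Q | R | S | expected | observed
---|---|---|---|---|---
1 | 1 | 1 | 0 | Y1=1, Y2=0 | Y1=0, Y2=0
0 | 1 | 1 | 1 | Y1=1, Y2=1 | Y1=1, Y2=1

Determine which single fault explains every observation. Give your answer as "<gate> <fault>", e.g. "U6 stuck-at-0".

U1 stuck-at-1

Fault-free values for test 1 (P=1, Q=1, R=1, S=0): U1=0, U2=1, U3=0, U4=0, U5=1, U6=0, giving Y1=1, Y2=0. Observed Y1=0, Y2=0.
Test 1: faults giving observed Y1=0, Y2=0 are {U1 stuck-at-1, U3 stuck-at-1, U4 stuck-at-1, U5 stuck-at-0}.
Test 2 (P=0, Q=1, R=1, S=1): fault-free U1=0, U2=1, U3=0, U4=0, U5=1, U6=1 → Y1=1, Y2=1; observed Y1=1, Y2=1. Eliminates U3 stuck-at-1, U4 stuck-at-1, U5 stuck-at-0.
Only U1 stuck-at-1 is consistent with every test.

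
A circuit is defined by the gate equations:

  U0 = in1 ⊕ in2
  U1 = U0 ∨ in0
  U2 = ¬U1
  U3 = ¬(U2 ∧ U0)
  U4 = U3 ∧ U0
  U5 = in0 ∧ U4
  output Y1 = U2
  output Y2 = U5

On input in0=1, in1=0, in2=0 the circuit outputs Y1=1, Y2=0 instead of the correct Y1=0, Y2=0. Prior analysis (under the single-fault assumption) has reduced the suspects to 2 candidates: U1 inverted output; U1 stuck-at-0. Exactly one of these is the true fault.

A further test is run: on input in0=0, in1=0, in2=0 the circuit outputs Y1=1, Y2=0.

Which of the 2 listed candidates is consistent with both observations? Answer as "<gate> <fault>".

Evaluate each candidate on input in0=0, in1=0, in2=0:
  U1 inverted output: U0=0, U1=1 [inverted output], U2=0, U3=1, U4=0, U5=0 → Y1=0, Y2=0 — eliminated
  U1 stuck-at-0: U0=0, U1=0 [stuck-at-0], U2=1, U3=1, U4=0, U5=0 → Y1=1, Y2=0 — matches
Only U1 stuck-at-0 reproduces the observed Y1=1, Y2=0.

U1 stuck-at-0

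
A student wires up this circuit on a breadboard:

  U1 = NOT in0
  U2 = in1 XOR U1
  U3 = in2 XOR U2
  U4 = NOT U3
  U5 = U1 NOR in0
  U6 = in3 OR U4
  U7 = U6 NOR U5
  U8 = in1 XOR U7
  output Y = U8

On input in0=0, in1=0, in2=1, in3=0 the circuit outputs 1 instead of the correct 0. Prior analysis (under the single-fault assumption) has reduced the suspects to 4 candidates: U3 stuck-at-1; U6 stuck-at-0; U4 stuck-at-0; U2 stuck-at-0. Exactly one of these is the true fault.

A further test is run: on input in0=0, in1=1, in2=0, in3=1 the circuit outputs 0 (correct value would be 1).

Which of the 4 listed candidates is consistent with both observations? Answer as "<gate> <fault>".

Evaluate each candidate on input in0=0, in1=1, in2=0, in3=1:
  U3 stuck-at-1: U1=1, U2=0, U3=1 [stuck-at-1], U4=0, U5=0, U6=1, U7=0, U8=1 → 1 — eliminated
  U6 stuck-at-0: U1=1, U2=0, U3=0, U4=1, U5=0, U6=0 [stuck-at-0], U7=1, U8=0 → 0 — matches
  U4 stuck-at-0: U1=1, U2=0, U3=0, U4=0 [stuck-at-0], U5=0, U6=1, U7=0, U8=1 → 1 — eliminated
  U2 stuck-at-0: U1=1, U2=0 [stuck-at-0], U3=0, U4=1, U5=0, U6=1, U7=0, U8=1 → 1 — eliminated
Only U6 stuck-at-0 reproduces the observed 0.

U6 stuck-at-0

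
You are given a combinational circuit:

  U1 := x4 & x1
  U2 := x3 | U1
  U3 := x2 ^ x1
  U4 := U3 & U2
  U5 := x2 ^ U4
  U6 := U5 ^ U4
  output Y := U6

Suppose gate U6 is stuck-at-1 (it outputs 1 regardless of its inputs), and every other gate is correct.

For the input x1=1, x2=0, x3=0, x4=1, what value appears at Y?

1

Propagate with U6 forced: U1=1, U2=1, U3=1, U4=1, U5=1, U6=1 [stuck-at-1].
So Y = 1. (Without the fault it would be 0.)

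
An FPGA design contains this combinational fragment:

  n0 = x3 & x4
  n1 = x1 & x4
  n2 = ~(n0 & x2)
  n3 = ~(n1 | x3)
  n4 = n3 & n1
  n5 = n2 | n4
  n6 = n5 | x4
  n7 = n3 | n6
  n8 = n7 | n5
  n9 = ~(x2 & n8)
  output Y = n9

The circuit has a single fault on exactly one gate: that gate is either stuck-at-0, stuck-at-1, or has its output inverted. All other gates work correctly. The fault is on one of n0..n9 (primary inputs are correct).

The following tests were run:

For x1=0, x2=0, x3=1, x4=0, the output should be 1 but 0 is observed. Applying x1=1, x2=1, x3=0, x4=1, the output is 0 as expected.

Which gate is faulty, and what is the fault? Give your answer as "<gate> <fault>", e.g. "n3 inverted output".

Fault-free values for test 1 (x1=0, x2=0, x3=1, x4=0): n0=0, n1=0, n2=1, n3=0, n4=0, n5=1, n6=1, n7=1, n8=1, n9=1, giving Y=1. Observed 0.
Test 1: faults giving observed 0 are {n9 stuck-at-0, n9 inverted output}.
Test 2 (x1=1, x2=1, x3=0, x4=1): fault-free n0=0, n1=1, n2=1, n3=0, n4=0, n5=1, n6=1, n7=1, n8=1, n9=0 → 0; observed 0. Eliminates n9 inverted output.
Only n9 stuck-at-0 is consistent with every test.

n9 stuck-at-0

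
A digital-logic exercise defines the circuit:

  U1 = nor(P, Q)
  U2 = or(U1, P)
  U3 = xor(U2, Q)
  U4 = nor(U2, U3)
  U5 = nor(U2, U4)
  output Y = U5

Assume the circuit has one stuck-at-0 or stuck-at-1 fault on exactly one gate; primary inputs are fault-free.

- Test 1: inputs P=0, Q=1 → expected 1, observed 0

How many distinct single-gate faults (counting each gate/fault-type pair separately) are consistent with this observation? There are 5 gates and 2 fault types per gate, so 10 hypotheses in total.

5

Fault-free: U1=0, U2=0, U3=1, U4=0, U5=1 → 1. Observed 0.
  U1 stuck-at-0: output 1 ✗
  U1 stuck-at-1: output 0 ✓
  U2 stuck-at-0: output 1 ✗
  U2 stuck-at-1: output 0 ✓
  U3 stuck-at-0: output 0 ✓
  U3 stuck-at-1: output 1 ✗
  U4 stuck-at-0: output 1 ✗
  U4 stuck-at-1: output 0 ✓
  U5 stuck-at-0: output 0 ✓
  U5 stuck-at-1: output 1 ✗
Consistent faults: {U1 stuck-at-1, U2 stuck-at-1, U3 stuck-at-0, U4 stuck-at-1, U5 stuck-at-0} — 5 in all.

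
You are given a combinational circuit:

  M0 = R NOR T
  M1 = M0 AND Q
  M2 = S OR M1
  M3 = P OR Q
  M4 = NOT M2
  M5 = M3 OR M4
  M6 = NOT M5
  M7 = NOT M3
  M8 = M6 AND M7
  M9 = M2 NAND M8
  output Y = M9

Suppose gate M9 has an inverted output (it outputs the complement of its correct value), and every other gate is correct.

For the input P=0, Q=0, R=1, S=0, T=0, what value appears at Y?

Propagate with M9 forced: M0=0, M1=0, M2=0, M3=0, M4=1, M5=1, M6=0, M7=1, M8=0, M9=0 [inverted output].
So Y = 0. (Without the fault it would be 1.)

0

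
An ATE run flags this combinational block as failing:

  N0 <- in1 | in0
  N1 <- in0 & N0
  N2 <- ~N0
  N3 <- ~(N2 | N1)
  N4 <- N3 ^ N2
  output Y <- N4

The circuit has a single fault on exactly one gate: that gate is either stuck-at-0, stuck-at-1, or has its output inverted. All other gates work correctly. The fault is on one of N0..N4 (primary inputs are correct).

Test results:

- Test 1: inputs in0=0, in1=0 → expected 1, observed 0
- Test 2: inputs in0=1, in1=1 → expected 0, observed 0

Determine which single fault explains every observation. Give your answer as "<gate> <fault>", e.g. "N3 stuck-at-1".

Fault-free values for test 1 (in0=0, in1=0): N0=0, N1=0, N2=1, N3=0, N4=1, giving Y=1. Observed 0.
Test 1: faults giving observed 0 are {N3 stuck-at-1, N3 inverted output, N4 stuck-at-0, N4 inverted output}.
Test 2 (in0=1, in1=1): fault-free N0=1, N1=1, N2=0, N3=0, N4=0 → 0; observed 0. Eliminates N3 stuck-at-1, N3 inverted output, N4 inverted output.
Only N4 stuck-at-0 is consistent with every test.

N4 stuck-at-0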